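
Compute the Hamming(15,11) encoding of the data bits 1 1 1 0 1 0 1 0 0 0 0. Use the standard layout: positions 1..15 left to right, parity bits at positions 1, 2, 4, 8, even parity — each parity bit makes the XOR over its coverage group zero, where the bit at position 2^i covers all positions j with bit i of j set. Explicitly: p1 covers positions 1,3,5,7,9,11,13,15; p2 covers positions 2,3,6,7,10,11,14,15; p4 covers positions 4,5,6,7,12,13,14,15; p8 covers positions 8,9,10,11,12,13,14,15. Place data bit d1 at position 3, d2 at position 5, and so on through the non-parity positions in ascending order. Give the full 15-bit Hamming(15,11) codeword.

011011001010000

Place data bits at non-power-of-two positions: b3=1, b5=1, b6=1, b7=0, b9=1, b10=0, b11=1, b12=0, b13=0, b14=0, b15=0.
p1 = XOR of data positions {3,5,7,9,11,13,15} = 1⊕1⊕0⊕1⊕1⊕0⊕0 = 0
p2 = XOR of data positions {3,6,7,10,11,14,15} = 1⊕1⊕0⊕0⊕1⊕0⊕0 = 1
p4 = XOR of data positions {5,6,7,12,13,14,15} = 1⊕1⊕0⊕0⊕0⊕0⊕0 = 0
p8 = XOR of data positions {9,10,11,12,13,14,15} = 1⊕0⊕1⊕0⊕0⊕0⊕0 = 0
Codeword b1..b15 = 011011001010000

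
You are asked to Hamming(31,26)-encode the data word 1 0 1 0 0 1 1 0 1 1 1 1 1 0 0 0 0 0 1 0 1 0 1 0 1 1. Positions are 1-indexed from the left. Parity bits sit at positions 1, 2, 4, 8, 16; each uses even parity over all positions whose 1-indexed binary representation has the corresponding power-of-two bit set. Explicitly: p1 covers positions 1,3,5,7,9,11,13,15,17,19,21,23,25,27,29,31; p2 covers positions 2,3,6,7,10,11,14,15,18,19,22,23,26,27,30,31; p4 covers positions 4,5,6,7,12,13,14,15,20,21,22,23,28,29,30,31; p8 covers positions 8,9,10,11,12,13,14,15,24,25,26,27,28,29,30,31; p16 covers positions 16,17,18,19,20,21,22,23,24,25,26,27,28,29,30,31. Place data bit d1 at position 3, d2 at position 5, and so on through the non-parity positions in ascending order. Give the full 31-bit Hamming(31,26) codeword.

0011010001101111110000010101011

Place data bits at non-power-of-two positions: b3=1, b5=0, b6=1, b7=0, b9=0, b10=1, b11=1, b12=0, b13=1, b14=1, b15=1, b17=1, b18=1, b19=0, b20=0, b21=0, b22=0, b23=0, b24=1, b25=0, b26=1, b27=0, b28=1, b29=0, b30=1, b31=1.
p1 = XOR of data positions {3,5,7,9,11,13,15,17,19,21,23,25,27,29,31} = 1⊕0⊕0⊕0⊕1⊕1⊕1⊕1⊕0⊕0⊕0⊕0⊕0⊕0⊕1 = 0
p2 = XOR of data positions {3,6,7,10,11,14,15,18,19,22,23,26,27,30,31} = 1⊕1⊕0⊕1⊕1⊕1⊕1⊕1⊕0⊕0⊕0⊕1⊕0⊕1⊕1 = 0
p4 = XOR of data positions {5,6,7,12,13,14,15,20,21,22,23,28,29,30,31} = 0⊕1⊕0⊕0⊕1⊕1⊕1⊕0⊕0⊕0⊕0⊕1⊕0⊕1⊕1 = 1
p8 = XOR of data positions {9,10,11,12,13,14,15,24,25,26,27,28,29,30,31} = 0⊕1⊕1⊕0⊕1⊕1⊕1⊕1⊕0⊕1⊕0⊕1⊕0⊕1⊕1 = 0
p16 = XOR of data positions {17,18,19,20,21,22,23,24,25,26,27,28,29,30,31} = 1⊕1⊕0⊕0⊕0⊕0⊕0⊕1⊕0⊕1⊕0⊕1⊕0⊕1⊕1 = 1
Codeword b1..b31 = 0011010001101111110000010101011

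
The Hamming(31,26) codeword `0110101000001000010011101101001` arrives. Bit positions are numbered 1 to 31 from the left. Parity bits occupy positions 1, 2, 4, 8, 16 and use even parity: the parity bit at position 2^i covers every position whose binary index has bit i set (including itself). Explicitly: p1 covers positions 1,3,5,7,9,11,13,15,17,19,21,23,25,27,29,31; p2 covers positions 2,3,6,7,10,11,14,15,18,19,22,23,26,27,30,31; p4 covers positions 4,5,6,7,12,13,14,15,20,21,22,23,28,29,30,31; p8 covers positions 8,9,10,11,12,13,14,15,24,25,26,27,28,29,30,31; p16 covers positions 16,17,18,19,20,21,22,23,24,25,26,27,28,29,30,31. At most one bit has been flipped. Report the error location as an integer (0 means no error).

8

s1: b1⊕b3⊕b5⊕b7⊕b9⊕b11⊕b13⊕b15⊕b17⊕b19⊕b21⊕b23⊕b25⊕b27⊕b29⊕b31 = 0⊕1⊕1⊕1⊕0⊕0⊕1⊕0⊕0⊕0⊕1⊕1⊕1⊕0⊕0⊕1 = 0
s2: b2⊕b3⊕b6⊕b7⊕b10⊕b11⊕b14⊕b15⊕b18⊕b19⊕b22⊕b23⊕b26⊕b27⊕b30⊕b31 = 1⊕1⊕0⊕1⊕0⊕0⊕0⊕0⊕1⊕0⊕1⊕1⊕1⊕0⊕0⊕1 = 0
s4: b4⊕b5⊕b6⊕b7⊕b12⊕b13⊕b14⊕b15⊕b20⊕b21⊕b22⊕b23⊕b28⊕b29⊕b30⊕b31 = 0⊕1⊕0⊕1⊕0⊕1⊕0⊕0⊕0⊕1⊕1⊕1⊕1⊕0⊕0⊕1 = 0
s8: b8⊕b9⊕b10⊕b11⊕b12⊕b13⊕b14⊕b15⊕b24⊕b25⊕b26⊕b27⊕b28⊕b29⊕b30⊕b31 = 0⊕0⊕0⊕0⊕0⊕1⊕0⊕0⊕0⊕1⊕1⊕0⊕1⊕0⊕0⊕1 = 1
s16: b16⊕b17⊕b18⊕b19⊕b20⊕b21⊕b22⊕b23⊕b24⊕b25⊕b26⊕b27⊕b28⊕b29⊕b30⊕b31 = 0⊕0⊕1⊕0⊕0⊕1⊕1⊕1⊕0⊕1⊕1⊕0⊕1⊕0⊕0⊕1 = 0
Syndrome (s16...s1) = 01000 → position 8.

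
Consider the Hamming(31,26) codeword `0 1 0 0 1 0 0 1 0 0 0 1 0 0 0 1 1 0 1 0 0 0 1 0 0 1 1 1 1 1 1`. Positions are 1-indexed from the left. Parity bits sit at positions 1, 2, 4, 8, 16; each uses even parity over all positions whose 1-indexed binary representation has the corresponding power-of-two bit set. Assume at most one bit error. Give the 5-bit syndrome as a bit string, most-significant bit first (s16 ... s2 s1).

s1: b1⊕b3⊕b5⊕b7⊕b9⊕b11⊕b13⊕b15⊕b17⊕b19⊕b21⊕b23⊕b25⊕b27⊕b29⊕b31 = 0⊕0⊕1⊕0⊕0⊕0⊕0⊕0⊕1⊕1⊕0⊕1⊕0⊕1⊕1⊕1 = 1
s2: b2⊕b3⊕b6⊕b7⊕b10⊕b11⊕b14⊕b15⊕b18⊕b19⊕b22⊕b23⊕b26⊕b27⊕b30⊕b31 = 1⊕0⊕0⊕0⊕0⊕0⊕0⊕0⊕0⊕1⊕0⊕1⊕1⊕1⊕1⊕1 = 1
s4: b4⊕b5⊕b6⊕b7⊕b12⊕b13⊕b14⊕b15⊕b20⊕b21⊕b22⊕b23⊕b28⊕b29⊕b30⊕b31 = 0⊕1⊕0⊕0⊕1⊕0⊕0⊕0⊕0⊕0⊕0⊕1⊕1⊕1⊕1⊕1 = 1
s8: b8⊕b9⊕b10⊕b11⊕b12⊕b13⊕b14⊕b15⊕b24⊕b25⊕b26⊕b27⊕b28⊕b29⊕b30⊕b31 = 1⊕0⊕0⊕0⊕1⊕0⊕0⊕0⊕0⊕0⊕1⊕1⊕1⊕1⊕1⊕1 = 0
s16: b16⊕b17⊕b18⊕b19⊕b20⊕b21⊕b22⊕b23⊕b24⊕b25⊕b26⊕b27⊕b28⊕b29⊕b30⊕b31 = 1⊕1⊕0⊕1⊕0⊕0⊕0⊕1⊕0⊕0⊕1⊕1⊕1⊕1⊕1⊕1 = 0
Syndrome (s16...s1) = 00111 → position 7.

00111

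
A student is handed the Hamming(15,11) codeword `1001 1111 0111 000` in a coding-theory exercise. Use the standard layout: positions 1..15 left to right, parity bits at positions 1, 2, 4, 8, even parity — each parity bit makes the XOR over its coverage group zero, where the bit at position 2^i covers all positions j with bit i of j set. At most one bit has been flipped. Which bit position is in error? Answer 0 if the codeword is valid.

4

s1: b1⊕b3⊕b5⊕b7⊕b9⊕b11⊕b13⊕b15 = 1⊕0⊕1⊕1⊕0⊕1⊕0⊕0 = 0
s2: b2⊕b3⊕b6⊕b7⊕b10⊕b11⊕b14⊕b15 = 0⊕0⊕1⊕1⊕1⊕1⊕0⊕0 = 0
s4: b4⊕b5⊕b6⊕b7⊕b12⊕b13⊕b14⊕b15 = 1⊕1⊕1⊕1⊕1⊕0⊕0⊕0 = 1
s8: b8⊕b9⊕b10⊕b11⊕b12⊕b13⊕b14⊕b15 = 1⊕0⊕1⊕1⊕1⊕0⊕0⊕0 = 0
Syndrome (s8...s1) = 0100 → position 4.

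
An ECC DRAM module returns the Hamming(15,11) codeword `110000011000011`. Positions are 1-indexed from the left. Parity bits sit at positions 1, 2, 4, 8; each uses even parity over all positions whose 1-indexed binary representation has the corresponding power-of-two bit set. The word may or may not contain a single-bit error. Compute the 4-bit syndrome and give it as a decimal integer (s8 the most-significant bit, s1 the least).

3

s1: b1⊕b3⊕b5⊕b7⊕b9⊕b11⊕b13⊕b15 = 1⊕0⊕0⊕0⊕1⊕0⊕0⊕1 = 1
s2: b2⊕b3⊕b6⊕b7⊕b10⊕b11⊕b14⊕b15 = 1⊕0⊕0⊕0⊕0⊕0⊕1⊕1 = 1
s4: b4⊕b5⊕b6⊕b7⊕b12⊕b13⊕b14⊕b15 = 0⊕0⊕0⊕0⊕0⊕0⊕1⊕1 = 0
s8: b8⊕b9⊕b10⊕b11⊕b12⊕b13⊕b14⊕b15 = 1⊕1⊕0⊕0⊕0⊕0⊕1⊕1 = 0
Syndrome (s8...s1) = 0011 → position 3.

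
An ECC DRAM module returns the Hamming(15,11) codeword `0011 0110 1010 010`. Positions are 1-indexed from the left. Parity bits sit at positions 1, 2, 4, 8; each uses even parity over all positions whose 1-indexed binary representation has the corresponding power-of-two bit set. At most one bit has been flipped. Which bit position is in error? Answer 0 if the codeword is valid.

10

s1: b1⊕b3⊕b5⊕b7⊕b9⊕b11⊕b13⊕b15 = 0⊕1⊕0⊕1⊕1⊕1⊕0⊕0 = 0
s2: b2⊕b3⊕b6⊕b7⊕b10⊕b11⊕b14⊕b15 = 0⊕1⊕1⊕1⊕0⊕1⊕1⊕0 = 1
s4: b4⊕b5⊕b6⊕b7⊕b12⊕b13⊕b14⊕b15 = 1⊕0⊕1⊕1⊕0⊕0⊕1⊕0 = 0
s8: b8⊕b9⊕b10⊕b11⊕b12⊕b13⊕b14⊕b15 = 0⊕1⊕0⊕1⊕0⊕0⊕1⊕0 = 1
Syndrome (s8...s1) = 1010 → position 10.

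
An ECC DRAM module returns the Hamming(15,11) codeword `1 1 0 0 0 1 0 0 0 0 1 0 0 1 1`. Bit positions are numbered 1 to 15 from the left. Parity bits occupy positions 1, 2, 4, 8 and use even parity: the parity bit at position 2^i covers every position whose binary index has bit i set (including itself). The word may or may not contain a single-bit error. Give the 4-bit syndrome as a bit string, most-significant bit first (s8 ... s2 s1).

1111

s1: b1⊕b3⊕b5⊕b7⊕b9⊕b11⊕b13⊕b15 = 1⊕0⊕0⊕0⊕0⊕1⊕0⊕1 = 1
s2: b2⊕b3⊕b6⊕b7⊕b10⊕b11⊕b14⊕b15 = 1⊕0⊕1⊕0⊕0⊕1⊕1⊕1 = 1
s4: b4⊕b5⊕b6⊕b7⊕b12⊕b13⊕b14⊕b15 = 0⊕0⊕1⊕0⊕0⊕0⊕1⊕1 = 1
s8: b8⊕b9⊕b10⊕b11⊕b12⊕b13⊕b14⊕b15 = 0⊕0⊕0⊕1⊕0⊕0⊕1⊕1 = 1
Syndrome (s8...s1) = 1111 → position 15.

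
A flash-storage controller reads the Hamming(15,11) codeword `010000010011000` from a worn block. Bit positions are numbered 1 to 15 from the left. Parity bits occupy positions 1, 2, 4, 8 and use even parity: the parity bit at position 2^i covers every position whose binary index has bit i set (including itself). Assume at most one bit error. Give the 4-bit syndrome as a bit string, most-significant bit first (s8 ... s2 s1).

1101

s1: b1⊕b3⊕b5⊕b7⊕b9⊕b11⊕b13⊕b15 = 0⊕0⊕0⊕0⊕0⊕1⊕0⊕0 = 1
s2: b2⊕b3⊕b6⊕b7⊕b10⊕b11⊕b14⊕b15 = 1⊕0⊕0⊕0⊕0⊕1⊕0⊕0 = 0
s4: b4⊕b5⊕b6⊕b7⊕b12⊕b13⊕b14⊕b15 = 0⊕0⊕0⊕0⊕1⊕0⊕0⊕0 = 1
s8: b8⊕b9⊕b10⊕b11⊕b12⊕b13⊕b14⊕b15 = 1⊕0⊕0⊕1⊕1⊕0⊕0⊕0 = 1
Syndrome (s8...s1) = 1101 → position 13.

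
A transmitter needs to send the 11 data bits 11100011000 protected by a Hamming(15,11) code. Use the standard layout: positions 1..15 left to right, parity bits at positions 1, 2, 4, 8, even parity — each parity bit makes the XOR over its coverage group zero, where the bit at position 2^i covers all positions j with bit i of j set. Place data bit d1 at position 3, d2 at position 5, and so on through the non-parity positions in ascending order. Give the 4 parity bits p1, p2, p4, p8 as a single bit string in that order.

1110

Place data bits at non-power-of-two positions: b3=1, b5=1, b6=1, b7=0, b9=0, b10=0, b11=1, b12=1, b13=0, b14=0, b15=0.
p1 = XOR of data positions {3,5,7,9,11,13,15} = 1⊕1⊕0⊕0⊕1⊕0⊕0 = 1
p2 = XOR of data positions {3,6,7,10,11,14,15} = 1⊕1⊕0⊕0⊕1⊕0⊕0 = 1
p4 = XOR of data positions {5,6,7,12,13,14,15} = 1⊕1⊕0⊕1⊕0⊕0⊕0 = 1
p8 = XOR of data positions {9,10,11,12,13,14,15} = 0⊕0⊕1⊕1⊕0⊕0⊕0 = 0
Parity bits p1,p2,p4,p8 = 1110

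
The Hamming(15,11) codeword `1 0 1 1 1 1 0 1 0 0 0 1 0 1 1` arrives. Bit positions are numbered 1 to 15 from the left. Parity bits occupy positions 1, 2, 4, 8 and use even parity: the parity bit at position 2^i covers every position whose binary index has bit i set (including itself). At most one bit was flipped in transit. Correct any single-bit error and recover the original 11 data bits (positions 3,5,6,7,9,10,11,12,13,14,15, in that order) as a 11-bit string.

s1: b1⊕b3⊕b5⊕b7⊕b9⊕b11⊕b13⊕b15 = 1⊕1⊕1⊕0⊕0⊕0⊕0⊕1 = 0
s2: b2⊕b3⊕b6⊕b7⊕b10⊕b11⊕b14⊕b15 = 0⊕1⊕1⊕0⊕0⊕0⊕1⊕1 = 0
s4: b4⊕b5⊕b6⊕b7⊕b12⊕b13⊕b14⊕b15 = 1⊕1⊕1⊕0⊕1⊕0⊕1⊕1 = 0
s8: b8⊕b9⊕b10⊕b11⊕b12⊕b13⊕b14⊕b15 = 1⊕0⊕0⊕0⊕1⊕0⊕1⊕1 = 0
Syndrome (s8...s1) = 0000 → position 0 (no error).
No correction needed.
Data bits at positions 3,5,6,7,9,10,11,12,13,14,15: 11100001011

11100001011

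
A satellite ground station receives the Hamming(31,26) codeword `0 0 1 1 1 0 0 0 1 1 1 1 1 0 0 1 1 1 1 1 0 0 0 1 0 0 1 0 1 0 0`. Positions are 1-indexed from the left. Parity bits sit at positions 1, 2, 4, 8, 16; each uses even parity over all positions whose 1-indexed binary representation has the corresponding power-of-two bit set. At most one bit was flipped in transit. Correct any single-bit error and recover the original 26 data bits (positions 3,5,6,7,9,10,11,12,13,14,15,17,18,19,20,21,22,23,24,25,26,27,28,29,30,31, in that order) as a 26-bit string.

s1: b1⊕b3⊕b5⊕b7⊕b9⊕b11⊕b13⊕b15⊕b17⊕b19⊕b21⊕b23⊕b25⊕b27⊕b29⊕b31 = 0⊕1⊕1⊕0⊕1⊕1⊕1⊕0⊕1⊕1⊕0⊕0⊕0⊕1⊕1⊕0 = 1
s2: b2⊕b3⊕b6⊕b7⊕b10⊕b11⊕b14⊕b15⊕b18⊕b19⊕b22⊕b23⊕b26⊕b27⊕b30⊕b31 = 0⊕1⊕0⊕0⊕1⊕1⊕0⊕0⊕1⊕1⊕0⊕0⊕0⊕1⊕0⊕0 = 0
s4: b4⊕b5⊕b6⊕b7⊕b12⊕b13⊕b14⊕b15⊕b20⊕b21⊕b22⊕b23⊕b28⊕b29⊕b30⊕b31 = 1⊕1⊕0⊕0⊕1⊕1⊕0⊕0⊕1⊕0⊕0⊕0⊕0⊕1⊕0⊕0 = 0
s8: b8⊕b9⊕b10⊕b11⊕b12⊕b13⊕b14⊕b15⊕b24⊕b25⊕b26⊕b27⊕b28⊕b29⊕b30⊕b31 = 0⊕1⊕1⊕1⊕1⊕1⊕0⊕0⊕1⊕0⊕0⊕1⊕0⊕1⊕0⊕0 = 0
s16: b16⊕b17⊕b18⊕b19⊕b20⊕b21⊕b22⊕b23⊕b24⊕b25⊕b26⊕b27⊕b28⊕b29⊕b30⊕b31 = 1⊕1⊕1⊕1⊕1⊕0⊕0⊕0⊕1⊕0⊕0⊕1⊕0⊕1⊕0⊕0 = 0
Syndrome (s16...s1) = 00001 → position 1.
Flip bit 1: corrected codeword = 1011100011111001111100010010100
Data bits at positions 3,5,6,7,9,10,11,12,13,14,15,17,18,19,20,21,22,23,24,25,26,27,28,29,30,31: 11001111100111100010010100

11001111100111100010010100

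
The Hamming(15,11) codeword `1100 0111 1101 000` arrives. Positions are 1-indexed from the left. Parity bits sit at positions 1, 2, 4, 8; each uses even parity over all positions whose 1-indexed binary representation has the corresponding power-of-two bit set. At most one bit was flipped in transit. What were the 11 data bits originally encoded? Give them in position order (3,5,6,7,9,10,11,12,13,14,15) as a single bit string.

01111101000

s1: b1⊕b3⊕b5⊕b7⊕b9⊕b11⊕b13⊕b15 = 1⊕0⊕0⊕1⊕1⊕0⊕0⊕0 = 1
s2: b2⊕b3⊕b6⊕b7⊕b10⊕b11⊕b14⊕b15 = 1⊕0⊕1⊕1⊕1⊕0⊕0⊕0 = 0
s4: b4⊕b5⊕b6⊕b7⊕b12⊕b13⊕b14⊕b15 = 0⊕0⊕1⊕1⊕1⊕0⊕0⊕0 = 1
s8: b8⊕b9⊕b10⊕b11⊕b12⊕b13⊕b14⊕b15 = 1⊕1⊕1⊕0⊕1⊕0⊕0⊕0 = 0
Syndrome (s8...s1) = 0101 → position 5.
Flip bit 5: corrected codeword = 110011111101000
Data bits at positions 3,5,6,7,9,10,11,12,13,14,15: 01111101000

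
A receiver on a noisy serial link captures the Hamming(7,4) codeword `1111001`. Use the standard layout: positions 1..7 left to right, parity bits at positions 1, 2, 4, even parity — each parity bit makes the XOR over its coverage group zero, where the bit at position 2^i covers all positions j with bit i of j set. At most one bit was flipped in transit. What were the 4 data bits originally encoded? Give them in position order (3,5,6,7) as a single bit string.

s1: b1⊕b3⊕b5⊕b7 = 1⊕1⊕0⊕1 = 1
s2: b2⊕b3⊕b6⊕b7 = 1⊕1⊕0⊕1 = 1
s4: b4⊕b5⊕b6⊕b7 = 1⊕0⊕0⊕1 = 0
Syndrome (s4...s1) = 011 → position 3.
Flip bit 3: corrected codeword = 1101001
Data bits at positions 3,5,6,7: 0001

0001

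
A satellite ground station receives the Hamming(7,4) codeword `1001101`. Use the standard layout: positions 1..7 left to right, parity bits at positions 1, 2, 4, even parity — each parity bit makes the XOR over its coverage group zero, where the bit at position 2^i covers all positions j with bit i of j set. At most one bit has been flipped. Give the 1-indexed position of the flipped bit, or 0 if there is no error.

s1: b1⊕b3⊕b5⊕b7 = 1⊕0⊕1⊕1 = 1
s2: b2⊕b3⊕b6⊕b7 = 0⊕0⊕0⊕1 = 1
s4: b4⊕b5⊕b6⊕b7 = 1⊕1⊕0⊕1 = 1
Syndrome (s4...s1) = 111 → position 7.

7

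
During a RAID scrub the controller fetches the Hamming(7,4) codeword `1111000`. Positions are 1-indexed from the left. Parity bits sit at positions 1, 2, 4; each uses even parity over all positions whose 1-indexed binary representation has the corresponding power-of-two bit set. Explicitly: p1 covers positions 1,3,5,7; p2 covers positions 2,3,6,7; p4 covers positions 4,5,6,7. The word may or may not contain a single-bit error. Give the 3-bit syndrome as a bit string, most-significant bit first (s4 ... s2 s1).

s1: b1⊕b3⊕b5⊕b7 = 1⊕1⊕0⊕0 = 0
s2: b2⊕b3⊕b6⊕b7 = 1⊕1⊕0⊕0 = 0
s4: b4⊕b5⊕b6⊕b7 = 1⊕0⊕0⊕0 = 1
Syndrome (s4...s1) = 100 → position 4.

100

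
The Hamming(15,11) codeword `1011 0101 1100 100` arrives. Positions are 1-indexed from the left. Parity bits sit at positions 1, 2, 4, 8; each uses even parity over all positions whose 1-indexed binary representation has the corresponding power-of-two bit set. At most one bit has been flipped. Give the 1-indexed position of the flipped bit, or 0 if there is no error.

6

s1: b1⊕b3⊕b5⊕b7⊕b9⊕b11⊕b13⊕b15 = 1⊕1⊕0⊕0⊕1⊕0⊕1⊕0 = 0
s2: b2⊕b3⊕b6⊕b7⊕b10⊕b11⊕b14⊕b15 = 0⊕1⊕1⊕0⊕1⊕0⊕0⊕0 = 1
s4: b4⊕b5⊕b6⊕b7⊕b12⊕b13⊕b14⊕b15 = 1⊕0⊕1⊕0⊕0⊕1⊕0⊕0 = 1
s8: b8⊕b9⊕b10⊕b11⊕b12⊕b13⊕b14⊕b15 = 1⊕1⊕1⊕0⊕0⊕1⊕0⊕0 = 0
Syndrome (s8...s1) = 0110 → position 6.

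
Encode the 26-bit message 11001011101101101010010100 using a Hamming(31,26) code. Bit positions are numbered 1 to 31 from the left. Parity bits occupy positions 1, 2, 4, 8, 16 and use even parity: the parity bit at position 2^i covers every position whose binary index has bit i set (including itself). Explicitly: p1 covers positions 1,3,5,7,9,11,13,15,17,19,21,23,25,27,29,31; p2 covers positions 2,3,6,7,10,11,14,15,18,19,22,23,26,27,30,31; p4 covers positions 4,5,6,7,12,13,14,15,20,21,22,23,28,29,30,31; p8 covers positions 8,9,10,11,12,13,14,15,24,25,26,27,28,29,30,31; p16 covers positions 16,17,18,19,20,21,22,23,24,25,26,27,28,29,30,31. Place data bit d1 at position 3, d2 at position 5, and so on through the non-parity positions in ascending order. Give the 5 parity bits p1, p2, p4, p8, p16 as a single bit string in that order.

00101

Place data bits at non-power-of-two positions: b3=1, b5=1, b6=0, b7=0, b9=1, b10=0, b11=1, b12=1, b13=1, b14=0, b15=1, b17=1, b18=0, b19=1, b20=1, b21=0, b22=1, b23=0, b24=1, b25=0, b26=0, b27=1, b28=0, b29=1, b30=0, b31=0.
p1 = XOR of data positions {3,5,7,9,11,13,15,17,19,21,23,25,27,29,31} = 1⊕1⊕0⊕1⊕1⊕1⊕1⊕1⊕1⊕0⊕0⊕0⊕1⊕1⊕0 = 0
p2 = XOR of data positions {3,6,7,10,11,14,15,18,19,22,23,26,27,30,31} = 1⊕0⊕0⊕0⊕1⊕0⊕1⊕0⊕1⊕1⊕0⊕0⊕1⊕0⊕0 = 0
p4 = XOR of data positions {5,6,7,12,13,14,15,20,21,22,23,28,29,30,31} = 1⊕0⊕0⊕1⊕1⊕0⊕1⊕1⊕0⊕1⊕0⊕0⊕1⊕0⊕0 = 1
p8 = XOR of data positions {9,10,11,12,13,14,15,24,25,26,27,28,29,30,31} = 1⊕0⊕1⊕1⊕1⊕0⊕1⊕1⊕0⊕0⊕1⊕0⊕1⊕0⊕0 = 0
p16 = XOR of data positions {17,18,19,20,21,22,23,24,25,26,27,28,29,30,31} = 1⊕0⊕1⊕1⊕0⊕1⊕0⊕1⊕0⊕0⊕1⊕0⊕1⊕0⊕0 = 1
Parity bits p1,p2,p4,p8,p16 = 00101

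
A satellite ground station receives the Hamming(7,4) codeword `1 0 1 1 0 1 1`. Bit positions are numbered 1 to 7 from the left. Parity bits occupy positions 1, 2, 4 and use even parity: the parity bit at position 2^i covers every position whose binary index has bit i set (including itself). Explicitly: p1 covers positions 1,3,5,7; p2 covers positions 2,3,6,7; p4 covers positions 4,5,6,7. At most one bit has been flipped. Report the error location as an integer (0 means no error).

s1: b1⊕b3⊕b5⊕b7 = 1⊕1⊕0⊕1 = 1
s2: b2⊕b3⊕b6⊕b7 = 0⊕1⊕1⊕1 = 1
s4: b4⊕b5⊕b6⊕b7 = 1⊕0⊕1⊕1 = 1
Syndrome (s4...s1) = 111 → position 7.

7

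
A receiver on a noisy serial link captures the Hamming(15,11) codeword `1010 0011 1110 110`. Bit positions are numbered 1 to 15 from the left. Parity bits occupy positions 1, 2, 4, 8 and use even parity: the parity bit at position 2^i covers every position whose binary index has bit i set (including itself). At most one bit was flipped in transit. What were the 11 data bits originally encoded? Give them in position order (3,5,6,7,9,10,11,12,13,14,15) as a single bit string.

s1: b1⊕b3⊕b5⊕b7⊕b9⊕b11⊕b13⊕b15 = 1⊕1⊕0⊕1⊕1⊕1⊕1⊕0 = 0
s2: b2⊕b3⊕b6⊕b7⊕b10⊕b11⊕b14⊕b15 = 0⊕1⊕0⊕1⊕1⊕1⊕1⊕0 = 1
s4: b4⊕b5⊕b6⊕b7⊕b12⊕b13⊕b14⊕b15 = 0⊕0⊕0⊕1⊕0⊕1⊕1⊕0 = 1
s8: b8⊕b9⊕b10⊕b11⊕b12⊕b13⊕b14⊕b15 = 1⊕1⊕1⊕1⊕0⊕1⊕1⊕0 = 0
Syndrome (s8...s1) = 0110 → position 6.
Flip bit 6: corrected codeword = 101001111110110
Data bits at positions 3,5,6,7,9,10,11,12,13,14,15: 10111110110

10111110110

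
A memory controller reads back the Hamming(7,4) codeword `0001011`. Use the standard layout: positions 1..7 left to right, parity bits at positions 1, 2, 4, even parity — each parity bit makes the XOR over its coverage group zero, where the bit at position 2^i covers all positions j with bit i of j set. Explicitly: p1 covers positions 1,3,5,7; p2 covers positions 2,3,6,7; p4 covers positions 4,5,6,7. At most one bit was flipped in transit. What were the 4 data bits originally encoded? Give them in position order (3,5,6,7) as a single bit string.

0111

s1: b1⊕b3⊕b5⊕b7 = 0⊕0⊕0⊕1 = 1
s2: b2⊕b3⊕b6⊕b7 = 0⊕0⊕1⊕1 = 0
s4: b4⊕b5⊕b6⊕b7 = 1⊕0⊕1⊕1 = 1
Syndrome (s4...s1) = 101 → position 5.
Flip bit 5: corrected codeword = 0001111
Data bits at positions 3,5,6,7: 0111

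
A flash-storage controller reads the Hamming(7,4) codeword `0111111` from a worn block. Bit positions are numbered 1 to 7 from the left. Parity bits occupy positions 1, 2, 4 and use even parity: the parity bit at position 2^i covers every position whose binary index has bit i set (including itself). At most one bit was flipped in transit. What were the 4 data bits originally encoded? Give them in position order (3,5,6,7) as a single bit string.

1111

s1: b1⊕b3⊕b5⊕b7 = 0⊕1⊕1⊕1 = 1
s2: b2⊕b3⊕b6⊕b7 = 1⊕1⊕1⊕1 = 0
s4: b4⊕b5⊕b6⊕b7 = 1⊕1⊕1⊕1 = 0
Syndrome (s4...s1) = 001 → position 1.
Flip bit 1: corrected codeword = 1111111
Data bits at positions 3,5,6,7: 1111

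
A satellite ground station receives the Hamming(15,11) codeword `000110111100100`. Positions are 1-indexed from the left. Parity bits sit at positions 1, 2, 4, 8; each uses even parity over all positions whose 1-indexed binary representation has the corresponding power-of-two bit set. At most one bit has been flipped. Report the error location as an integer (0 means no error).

s1: b1⊕b3⊕b5⊕b7⊕b9⊕b11⊕b13⊕b15 = 0⊕0⊕1⊕1⊕1⊕0⊕1⊕0 = 0
s2: b2⊕b3⊕b6⊕b7⊕b10⊕b11⊕b14⊕b15 = 0⊕0⊕0⊕1⊕1⊕0⊕0⊕0 = 0
s4: b4⊕b5⊕b6⊕b7⊕b12⊕b13⊕b14⊕b15 = 1⊕1⊕0⊕1⊕0⊕1⊕0⊕0 = 0
s8: b8⊕b9⊕b10⊕b11⊕b12⊕b13⊕b14⊕b15 = 1⊕1⊕1⊕0⊕0⊕1⊕0⊕0 = 0
Syndrome (s8...s1) = 0000 → position 0 (no error).

0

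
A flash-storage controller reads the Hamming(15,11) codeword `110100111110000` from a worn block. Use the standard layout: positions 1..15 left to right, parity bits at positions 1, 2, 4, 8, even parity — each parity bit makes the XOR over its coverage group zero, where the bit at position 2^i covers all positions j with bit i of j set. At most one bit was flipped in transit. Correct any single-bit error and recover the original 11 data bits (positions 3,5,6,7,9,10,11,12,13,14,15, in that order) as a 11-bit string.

00011110000

s1: b1⊕b3⊕b5⊕b7⊕b9⊕b11⊕b13⊕b15 = 1⊕0⊕0⊕1⊕1⊕1⊕0⊕0 = 0
s2: b2⊕b3⊕b6⊕b7⊕b10⊕b11⊕b14⊕b15 = 1⊕0⊕0⊕1⊕1⊕1⊕0⊕0 = 0
s4: b4⊕b5⊕b6⊕b7⊕b12⊕b13⊕b14⊕b15 = 1⊕0⊕0⊕1⊕0⊕0⊕0⊕0 = 0
s8: b8⊕b9⊕b10⊕b11⊕b12⊕b13⊕b14⊕b15 = 1⊕1⊕1⊕1⊕0⊕0⊕0⊕0 = 0
Syndrome (s8...s1) = 0000 → position 0 (no error).
No correction needed.
Data bits at positions 3,5,6,7,9,10,11,12,13,14,15: 00011110000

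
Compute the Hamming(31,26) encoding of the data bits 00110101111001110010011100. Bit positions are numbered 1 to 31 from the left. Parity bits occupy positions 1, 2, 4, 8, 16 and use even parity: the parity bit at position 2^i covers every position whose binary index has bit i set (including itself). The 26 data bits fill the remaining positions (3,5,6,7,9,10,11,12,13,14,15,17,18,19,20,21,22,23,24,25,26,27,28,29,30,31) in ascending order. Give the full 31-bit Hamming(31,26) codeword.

1100011101011111001110010011100

Place data bits at non-power-of-two positions: b3=0, b5=0, b6=1, b7=1, b9=0, b10=1, b11=0, b12=1, b13=1, b14=1, b15=1, b17=0, b18=0, b19=1, b20=1, b21=1, b22=0, b23=0, b24=1, b25=0, b26=0, b27=1, b28=1, b29=1, b30=0, b31=0.
p1 = XOR of data positions {3,5,7,9,11,13,15,17,19,21,23,25,27,29,31} = 0⊕0⊕1⊕0⊕0⊕1⊕1⊕0⊕1⊕1⊕0⊕0⊕1⊕1⊕0 = 1
p2 = XOR of data positions {3,6,7,10,11,14,15,18,19,22,23,26,27,30,31} = 0⊕1⊕1⊕1⊕0⊕1⊕1⊕0⊕1⊕0⊕0⊕0⊕1⊕0⊕0 = 1
p4 = XOR of data positions {5,6,7,12,13,14,15,20,21,22,23,28,29,30,31} = 0⊕1⊕1⊕1⊕1⊕1⊕1⊕1⊕1⊕0⊕0⊕1⊕1⊕0⊕0 = 0
p8 = XOR of data positions {9,10,11,12,13,14,15,24,25,26,27,28,29,30,31} = 0⊕1⊕0⊕1⊕1⊕1⊕1⊕1⊕0⊕0⊕1⊕1⊕1⊕0⊕0 = 1
p16 = XOR of data positions {17,18,19,20,21,22,23,24,25,26,27,28,29,30,31} = 0⊕0⊕1⊕1⊕1⊕0⊕0⊕1⊕0⊕0⊕1⊕1⊕1⊕0⊕0 = 1
Codeword b1..b31 = 1100011101011111001110010011100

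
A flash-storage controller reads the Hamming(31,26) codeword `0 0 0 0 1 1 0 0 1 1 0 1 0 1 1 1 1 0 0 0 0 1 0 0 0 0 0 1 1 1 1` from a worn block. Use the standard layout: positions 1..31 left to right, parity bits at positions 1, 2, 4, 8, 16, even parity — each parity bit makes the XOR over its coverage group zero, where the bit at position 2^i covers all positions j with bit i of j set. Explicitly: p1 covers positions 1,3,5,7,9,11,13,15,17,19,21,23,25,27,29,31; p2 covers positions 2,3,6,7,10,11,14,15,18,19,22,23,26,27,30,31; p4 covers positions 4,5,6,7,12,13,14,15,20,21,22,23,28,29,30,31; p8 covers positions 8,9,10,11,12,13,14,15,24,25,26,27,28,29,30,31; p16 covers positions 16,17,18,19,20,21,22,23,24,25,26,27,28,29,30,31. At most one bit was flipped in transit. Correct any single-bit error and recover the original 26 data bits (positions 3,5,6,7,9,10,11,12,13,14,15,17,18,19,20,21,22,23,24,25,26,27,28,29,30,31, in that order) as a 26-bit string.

01101101011100001000101111

s1: b1⊕b3⊕b5⊕b7⊕b9⊕b11⊕b13⊕b15⊕b17⊕b19⊕b21⊕b23⊕b25⊕b27⊕b29⊕b31 = 0⊕0⊕1⊕0⊕1⊕0⊕0⊕1⊕1⊕0⊕0⊕0⊕0⊕0⊕1⊕1 = 0
s2: b2⊕b3⊕b6⊕b7⊕b10⊕b11⊕b14⊕b15⊕b18⊕b19⊕b22⊕b23⊕b26⊕b27⊕b30⊕b31 = 0⊕0⊕1⊕0⊕1⊕0⊕1⊕1⊕0⊕0⊕1⊕0⊕0⊕0⊕1⊕1 = 1
s4: b4⊕b5⊕b6⊕b7⊕b12⊕b13⊕b14⊕b15⊕b20⊕b21⊕b22⊕b23⊕b28⊕b29⊕b30⊕b31 = 0⊕1⊕1⊕0⊕1⊕0⊕1⊕1⊕0⊕0⊕1⊕0⊕1⊕1⊕1⊕1 = 0
s8: b8⊕b9⊕b10⊕b11⊕b12⊕b13⊕b14⊕b15⊕b24⊕b25⊕b26⊕b27⊕b28⊕b29⊕b30⊕b31 = 0⊕1⊕1⊕0⊕1⊕0⊕1⊕1⊕0⊕0⊕0⊕0⊕1⊕1⊕1⊕1 = 1
s16: b16⊕b17⊕b18⊕b19⊕b20⊕b21⊕b22⊕b23⊕b24⊕b25⊕b26⊕b27⊕b28⊕b29⊕b30⊕b31 = 1⊕1⊕0⊕0⊕0⊕0⊕1⊕0⊕0⊕0⊕0⊕0⊕1⊕1⊕1⊕1 = 1
Syndrome (s16...s1) = 11010 → position 26.
Flip bit 26: corrected codeword = 0000110011010111100001000101111
Data bits at positions 3,5,6,7,9,10,11,12,13,14,15,17,18,19,20,21,22,23,24,25,26,27,28,29,30,31: 01101101011100001000101111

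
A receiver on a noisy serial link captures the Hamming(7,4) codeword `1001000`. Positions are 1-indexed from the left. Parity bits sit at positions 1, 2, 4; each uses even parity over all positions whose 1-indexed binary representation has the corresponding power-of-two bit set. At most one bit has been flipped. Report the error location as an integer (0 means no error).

s1: b1⊕b3⊕b5⊕b7 = 1⊕0⊕0⊕0 = 1
s2: b2⊕b3⊕b6⊕b7 = 0⊕0⊕0⊕0 = 0
s4: b4⊕b5⊕b6⊕b7 = 1⊕0⊕0⊕0 = 1
Syndrome (s4...s1) = 101 → position 5.

5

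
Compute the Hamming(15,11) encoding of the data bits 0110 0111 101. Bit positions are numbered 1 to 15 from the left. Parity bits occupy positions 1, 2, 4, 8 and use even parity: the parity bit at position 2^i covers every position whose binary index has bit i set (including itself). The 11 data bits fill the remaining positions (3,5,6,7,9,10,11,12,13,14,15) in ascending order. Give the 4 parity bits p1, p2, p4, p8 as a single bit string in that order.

Place data bits at non-power-of-two positions: b3=0, b5=1, b6=1, b7=0, b9=0, b10=1, b11=1, b12=1, b13=1, b14=0, b15=1.
p1 = XOR of data positions {3,5,7,9,11,13,15} = 0⊕1⊕0⊕0⊕1⊕1⊕1 = 0
p2 = XOR of data positions {3,6,7,10,11,14,15} = 0⊕1⊕0⊕1⊕1⊕0⊕1 = 0
p4 = XOR of data positions {5,6,7,12,13,14,15} = 1⊕1⊕0⊕1⊕1⊕0⊕1 = 1
p8 = XOR of data positions {9,10,11,12,13,14,15} = 0⊕1⊕1⊕1⊕1⊕0⊕1 = 1
Parity bits p1,p2,p4,p8 = 0011

0011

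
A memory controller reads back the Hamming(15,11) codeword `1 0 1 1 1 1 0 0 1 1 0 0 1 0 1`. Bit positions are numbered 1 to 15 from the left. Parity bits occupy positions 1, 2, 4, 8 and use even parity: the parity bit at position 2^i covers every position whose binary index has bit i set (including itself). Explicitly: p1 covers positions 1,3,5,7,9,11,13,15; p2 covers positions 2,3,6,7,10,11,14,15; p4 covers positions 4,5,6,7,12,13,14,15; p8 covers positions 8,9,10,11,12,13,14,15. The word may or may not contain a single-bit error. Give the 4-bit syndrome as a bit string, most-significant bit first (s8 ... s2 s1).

s1: b1⊕b3⊕b5⊕b7⊕b9⊕b11⊕b13⊕b15 = 1⊕1⊕1⊕0⊕1⊕0⊕1⊕1 = 0
s2: b2⊕b3⊕b6⊕b7⊕b10⊕b11⊕b14⊕b15 = 0⊕1⊕1⊕0⊕1⊕0⊕0⊕1 = 0
s4: b4⊕b5⊕b6⊕b7⊕b12⊕b13⊕b14⊕b15 = 1⊕1⊕1⊕0⊕0⊕1⊕0⊕1 = 1
s8: b8⊕b9⊕b10⊕b11⊕b12⊕b13⊕b14⊕b15 = 0⊕1⊕1⊕0⊕0⊕1⊕0⊕1 = 0
Syndrome (s8...s1) = 0100 → position 4.

0100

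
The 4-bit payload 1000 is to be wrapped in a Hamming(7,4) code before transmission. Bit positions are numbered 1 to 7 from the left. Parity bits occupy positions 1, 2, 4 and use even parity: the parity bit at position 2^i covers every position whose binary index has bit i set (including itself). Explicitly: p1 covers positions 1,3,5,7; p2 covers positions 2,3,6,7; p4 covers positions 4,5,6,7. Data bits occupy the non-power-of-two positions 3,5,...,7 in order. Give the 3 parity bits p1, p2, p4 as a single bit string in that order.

Place data bits at non-power-of-two positions: b3=1, b5=0, b6=0, b7=0.
p1 = XOR of data positions {3,5,7} = 1⊕0⊕0 = 1
p2 = XOR of data positions {3,6,7} = 1⊕0⊕0 = 1
p4 = XOR of data positions {5,6,7} = 0⊕0⊕0 = 0
Parity bits p1,p2,p4 = 110

110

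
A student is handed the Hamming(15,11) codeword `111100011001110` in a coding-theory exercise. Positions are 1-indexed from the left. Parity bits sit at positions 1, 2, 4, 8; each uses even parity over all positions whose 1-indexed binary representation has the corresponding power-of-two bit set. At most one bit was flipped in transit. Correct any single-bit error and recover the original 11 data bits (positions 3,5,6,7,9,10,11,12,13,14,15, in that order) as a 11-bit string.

10001101110

s1: b1⊕b3⊕b5⊕b7⊕b9⊕b11⊕b13⊕b15 = 1⊕1⊕0⊕0⊕1⊕0⊕1⊕0 = 0
s2: b2⊕b3⊕b6⊕b7⊕b10⊕b11⊕b14⊕b15 = 1⊕1⊕0⊕0⊕0⊕0⊕1⊕0 = 1
s4: b4⊕b5⊕b6⊕b7⊕b12⊕b13⊕b14⊕b15 = 1⊕0⊕0⊕0⊕1⊕1⊕1⊕0 = 0
s8: b8⊕b9⊕b10⊕b11⊕b12⊕b13⊕b14⊕b15 = 1⊕1⊕0⊕0⊕1⊕1⊕1⊕0 = 1
Syndrome (s8...s1) = 1010 → position 10.
Flip bit 10: corrected codeword = 111100011101110
Data bits at positions 3,5,6,7,9,10,11,12,13,14,15: 10001101110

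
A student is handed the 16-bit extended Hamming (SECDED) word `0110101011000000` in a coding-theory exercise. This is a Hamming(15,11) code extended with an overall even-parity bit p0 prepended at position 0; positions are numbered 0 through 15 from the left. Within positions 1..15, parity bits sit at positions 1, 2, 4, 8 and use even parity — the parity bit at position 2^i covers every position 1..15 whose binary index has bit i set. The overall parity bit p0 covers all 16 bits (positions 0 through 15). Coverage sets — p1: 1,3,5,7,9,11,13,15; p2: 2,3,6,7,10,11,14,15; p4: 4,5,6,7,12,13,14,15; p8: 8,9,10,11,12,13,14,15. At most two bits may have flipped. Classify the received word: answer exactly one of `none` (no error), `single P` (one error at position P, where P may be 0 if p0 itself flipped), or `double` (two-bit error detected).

none

s1: b1⊕b3⊕b5⊕b7⊕b9⊕b11⊕b13⊕b15 = 1⊕0⊕0⊕0⊕1⊕0⊕0⊕0 = 0
s2: b2⊕b3⊕b6⊕b7⊕b10⊕b11⊕b14⊕b15 = 1⊕0⊕1⊕0⊕0⊕0⊕0⊕0 = 0
s4: b4⊕b5⊕b6⊕b7⊕b12⊕b13⊕b14⊕b15 = 1⊕0⊕1⊕0⊕0⊕0⊕0⊕0 = 0
s8: b8⊕b9⊕b10⊕b11⊕b12⊕b13⊕b14⊕b15 = 1⊕1⊕0⊕0⊕0⊕0⊕0⊕0 = 0
Syndrome (s8...s1) = 0000 → position 0 (no error).
Overall parity (XOR of all 16 bits, including p0): 0⊕1⊕1⊕0⊕1⊕0⊕1⊕0⊕1⊕1⊕0⊕0⊕0⊕0⊕0⊕0 = 0
Overall=0, syndrome position=0 → no error.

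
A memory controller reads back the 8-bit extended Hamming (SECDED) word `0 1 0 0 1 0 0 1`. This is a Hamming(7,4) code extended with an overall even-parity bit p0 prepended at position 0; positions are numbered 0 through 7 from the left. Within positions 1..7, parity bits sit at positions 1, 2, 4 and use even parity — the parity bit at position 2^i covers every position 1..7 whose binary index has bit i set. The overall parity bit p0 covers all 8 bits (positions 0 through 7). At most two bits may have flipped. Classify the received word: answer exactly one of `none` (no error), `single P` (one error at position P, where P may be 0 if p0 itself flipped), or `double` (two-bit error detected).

single 2

s1: b1⊕b3⊕b5⊕b7 = 1⊕0⊕0⊕1 = 0
s2: b2⊕b3⊕b6⊕b7 = 0⊕0⊕0⊕1 = 1
s4: b4⊕b5⊕b6⊕b7 = 1⊕0⊕0⊕1 = 0
Syndrome (s4...s1) = 010 → position 2.
Overall parity (XOR of all 8 bits, including p0): 0⊕1⊕0⊕0⊕1⊕0⊕0⊕1 = 1
Overall=1, syndrome position=2 → single-bit error at position 2.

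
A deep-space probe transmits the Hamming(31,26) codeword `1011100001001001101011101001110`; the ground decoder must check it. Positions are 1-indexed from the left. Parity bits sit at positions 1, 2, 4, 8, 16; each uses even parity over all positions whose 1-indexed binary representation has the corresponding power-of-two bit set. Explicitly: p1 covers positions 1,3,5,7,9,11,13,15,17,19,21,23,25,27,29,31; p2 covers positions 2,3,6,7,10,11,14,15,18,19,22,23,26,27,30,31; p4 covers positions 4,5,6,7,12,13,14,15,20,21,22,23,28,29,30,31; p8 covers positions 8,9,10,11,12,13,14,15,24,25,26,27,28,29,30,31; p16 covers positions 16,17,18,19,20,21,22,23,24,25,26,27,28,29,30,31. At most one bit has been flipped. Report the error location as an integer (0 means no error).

s1: b1⊕b3⊕b5⊕b7⊕b9⊕b11⊕b13⊕b15⊕b17⊕b19⊕b21⊕b23⊕b25⊕b27⊕b29⊕b31 = 1⊕1⊕1⊕0⊕0⊕0⊕1⊕0⊕1⊕1⊕1⊕1⊕1⊕0⊕1⊕0 = 0
s2: b2⊕b3⊕b6⊕b7⊕b10⊕b11⊕b14⊕b15⊕b18⊕b19⊕b22⊕b23⊕b26⊕b27⊕b30⊕b31 = 0⊕1⊕0⊕0⊕1⊕0⊕0⊕0⊕0⊕1⊕1⊕1⊕0⊕0⊕1⊕0 = 0
s4: b4⊕b5⊕b6⊕b7⊕b12⊕b13⊕b14⊕b15⊕b20⊕b21⊕b22⊕b23⊕b28⊕b29⊕b30⊕b31 = 1⊕1⊕0⊕0⊕0⊕1⊕0⊕0⊕0⊕1⊕1⊕1⊕1⊕1⊕1⊕0 = 1
s8: b8⊕b9⊕b10⊕b11⊕b12⊕b13⊕b14⊕b15⊕b24⊕b25⊕b26⊕b27⊕b28⊕b29⊕b30⊕b31 = 0⊕0⊕1⊕0⊕0⊕1⊕0⊕0⊕0⊕1⊕0⊕0⊕1⊕1⊕1⊕0 = 0
s16: b16⊕b17⊕b18⊕b19⊕b20⊕b21⊕b22⊕b23⊕b24⊕b25⊕b26⊕b27⊕b28⊕b29⊕b30⊕b31 = 1⊕1⊕0⊕1⊕0⊕1⊕1⊕1⊕0⊕1⊕0⊕0⊕1⊕1⊕1⊕0 = 0
Syndrome (s16...s1) = 00100 → position 4.

4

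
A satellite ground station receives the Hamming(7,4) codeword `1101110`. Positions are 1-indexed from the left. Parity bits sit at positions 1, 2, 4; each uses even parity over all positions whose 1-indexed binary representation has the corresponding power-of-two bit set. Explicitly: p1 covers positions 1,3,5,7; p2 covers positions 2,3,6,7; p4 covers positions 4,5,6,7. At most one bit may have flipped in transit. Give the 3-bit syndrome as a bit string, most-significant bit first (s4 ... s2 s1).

s1: b1⊕b3⊕b5⊕b7 = 1⊕0⊕1⊕0 = 0
s2: b2⊕b3⊕b6⊕b7 = 1⊕0⊕1⊕0 = 0
s4: b4⊕b5⊕b6⊕b7 = 1⊕1⊕1⊕0 = 1
Syndrome (s4...s1) = 100 → position 4.

100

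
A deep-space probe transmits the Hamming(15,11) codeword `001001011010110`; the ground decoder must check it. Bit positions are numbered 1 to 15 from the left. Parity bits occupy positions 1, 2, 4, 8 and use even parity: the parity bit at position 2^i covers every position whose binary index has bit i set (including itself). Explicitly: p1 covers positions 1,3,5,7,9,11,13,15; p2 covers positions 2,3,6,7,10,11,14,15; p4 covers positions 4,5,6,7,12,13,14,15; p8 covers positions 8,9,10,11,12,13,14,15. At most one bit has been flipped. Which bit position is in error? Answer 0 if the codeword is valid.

s1: b1⊕b3⊕b5⊕b7⊕b9⊕b11⊕b13⊕b15 = 0⊕1⊕0⊕0⊕1⊕1⊕1⊕0 = 0
s2: b2⊕b3⊕b6⊕b7⊕b10⊕b11⊕b14⊕b15 = 0⊕1⊕1⊕0⊕0⊕1⊕1⊕0 = 0
s4: b4⊕b5⊕b6⊕b7⊕b12⊕b13⊕b14⊕b15 = 0⊕0⊕1⊕0⊕0⊕1⊕1⊕0 = 1
s8: b8⊕b9⊕b10⊕b11⊕b12⊕b13⊕b14⊕b15 = 1⊕1⊕0⊕1⊕0⊕1⊕1⊕0 = 1
Syndrome (s8...s1) = 1100 → position 12.

12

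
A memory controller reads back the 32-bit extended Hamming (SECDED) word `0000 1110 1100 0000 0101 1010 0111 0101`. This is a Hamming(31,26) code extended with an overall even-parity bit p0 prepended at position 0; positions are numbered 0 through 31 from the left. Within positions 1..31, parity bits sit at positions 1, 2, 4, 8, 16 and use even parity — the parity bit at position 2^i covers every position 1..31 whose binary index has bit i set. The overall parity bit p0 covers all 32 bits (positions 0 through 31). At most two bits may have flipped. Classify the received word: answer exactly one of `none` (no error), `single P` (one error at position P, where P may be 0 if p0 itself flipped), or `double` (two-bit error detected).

s1: b1⊕b3⊕b5⊕b7⊕b9⊕b11⊕b13⊕b15⊕b17⊕b19⊕b21⊕b23⊕b25⊕b27⊕b29⊕b31 = 0⊕0⊕1⊕0⊕1⊕0⊕0⊕0⊕1⊕1⊕0⊕0⊕1⊕1⊕1⊕1 = 0
s2: b2⊕b3⊕b6⊕b7⊕b10⊕b11⊕b14⊕b15⊕b18⊕b19⊕b22⊕b23⊕b26⊕b27⊕b30⊕b31 = 0⊕0⊕1⊕0⊕0⊕0⊕0⊕0⊕0⊕1⊕1⊕0⊕1⊕1⊕0⊕1 = 0
s4: b4⊕b5⊕b6⊕b7⊕b12⊕b13⊕b14⊕b15⊕b20⊕b21⊕b22⊕b23⊕b28⊕b29⊕b30⊕b31 = 1⊕1⊕1⊕0⊕0⊕0⊕0⊕0⊕1⊕0⊕1⊕0⊕0⊕1⊕0⊕1 = 1
s8: b8⊕b9⊕b10⊕b11⊕b12⊕b13⊕b14⊕b15⊕b24⊕b25⊕b26⊕b27⊕b28⊕b29⊕b30⊕b31 = 1⊕1⊕0⊕0⊕0⊕0⊕0⊕0⊕0⊕1⊕1⊕1⊕0⊕1⊕0⊕1 = 1
s16: b16⊕b17⊕b18⊕b19⊕b20⊕b21⊕b22⊕b23⊕b24⊕b25⊕b26⊕b27⊕b28⊕b29⊕b30⊕b31 = 0⊕1⊕0⊕1⊕1⊕0⊕1⊕0⊕0⊕1⊕1⊕1⊕0⊕1⊕0⊕1 = 1
Syndrome (s16...s1) = 11100 → position 28.
Overall parity (XOR of all 32 bits, including p0): 0⊕0⊕0⊕0⊕1⊕1⊕1⊕0⊕1⊕1⊕0⊕0⊕0⊕0⊕0⊕0⊕0⊕1⊕0⊕1⊕1⊕0⊕1⊕0⊕0⊕1⊕1⊕1⊕0⊕1⊕0⊕1 = 0
Overall=0, syndrome position=28 → double-bit error detected (uncorrectable).

double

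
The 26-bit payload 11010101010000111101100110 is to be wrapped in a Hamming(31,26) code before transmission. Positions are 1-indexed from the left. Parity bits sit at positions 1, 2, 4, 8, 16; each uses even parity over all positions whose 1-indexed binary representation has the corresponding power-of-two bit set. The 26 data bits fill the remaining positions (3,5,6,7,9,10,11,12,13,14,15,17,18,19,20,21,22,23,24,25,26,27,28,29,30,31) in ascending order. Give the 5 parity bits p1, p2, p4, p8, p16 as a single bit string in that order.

10010

Place data bits at non-power-of-two positions: b3=1, b5=1, b6=0, b7=1, b9=0, b10=1, b11=0, b12=1, b13=0, b14=1, b15=0, b17=0, b18=0, b19=0, b20=1, b21=1, b22=1, b23=1, b24=0, b25=1, b26=1, b27=0, b28=0, b29=1, b30=1, b31=0.
p1 = XOR of data positions {3,5,7,9,11,13,15,17,19,21,23,25,27,29,31} = 1⊕1⊕1⊕0⊕0⊕0⊕0⊕0⊕0⊕1⊕1⊕1⊕0⊕1⊕0 = 1
p2 = XOR of data positions {3,6,7,10,11,14,15,18,19,22,23,26,27,30,31} = 1⊕0⊕1⊕1⊕0⊕1⊕0⊕0⊕0⊕1⊕1⊕1⊕0⊕1⊕0 = 0
p4 = XOR of data positions {5,6,7,12,13,14,15,20,21,22,23,28,29,30,31} = 1⊕0⊕1⊕1⊕0⊕1⊕0⊕1⊕1⊕1⊕1⊕0⊕1⊕1⊕0 = 0
p8 = XOR of data positions {9,10,11,12,13,14,15,24,25,26,27,28,29,30,31} = 0⊕1⊕0⊕1⊕0⊕1⊕0⊕0⊕1⊕1⊕0⊕0⊕1⊕1⊕0 = 1
p16 = XOR of data positions {17,18,19,20,21,22,23,24,25,26,27,28,29,30,31} = 0⊕0⊕0⊕1⊕1⊕1⊕1⊕0⊕1⊕1⊕0⊕0⊕1⊕1⊕0 = 0
Parity bits p1,p2,p4,p8,p16 = 10010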